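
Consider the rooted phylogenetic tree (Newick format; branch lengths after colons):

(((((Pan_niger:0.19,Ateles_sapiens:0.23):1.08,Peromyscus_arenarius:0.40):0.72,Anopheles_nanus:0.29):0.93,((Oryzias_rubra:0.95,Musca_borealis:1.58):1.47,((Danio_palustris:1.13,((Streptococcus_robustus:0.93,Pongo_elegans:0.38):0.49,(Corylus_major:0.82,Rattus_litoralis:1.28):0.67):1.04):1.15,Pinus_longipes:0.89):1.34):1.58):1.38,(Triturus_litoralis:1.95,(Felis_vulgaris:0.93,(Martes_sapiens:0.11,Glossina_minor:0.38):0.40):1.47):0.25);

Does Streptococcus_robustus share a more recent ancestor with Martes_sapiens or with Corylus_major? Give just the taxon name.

Corylus_major

The MRCA of Streptococcus_robustus and Corylus_major subtends ((Streptococcus_robustus,Pongo_elegans),(Corylus_major,Rattus_litoralis)) (4 taxa).
The MRCA of Streptococcus_robustus and Martes_sapiens is the root, subtending the entire tree (16 taxa).
The first is nested inside the second, so Streptococcus_robustus shares a more recent common ancestor with Corylus_major.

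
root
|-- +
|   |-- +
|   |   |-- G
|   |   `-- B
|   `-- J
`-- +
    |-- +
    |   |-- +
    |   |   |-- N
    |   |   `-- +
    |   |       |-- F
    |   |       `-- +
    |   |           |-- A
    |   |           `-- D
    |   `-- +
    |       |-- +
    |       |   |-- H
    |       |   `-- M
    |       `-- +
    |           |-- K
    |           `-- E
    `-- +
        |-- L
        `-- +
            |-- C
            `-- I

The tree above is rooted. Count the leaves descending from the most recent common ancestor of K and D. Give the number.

The MRCA of K and D is the node subtending ((N,(F,(A,D))),((H,M),(K,E))).
That clade contains 8 terminal taxa: A, D, E, F, H, K, M, N.

8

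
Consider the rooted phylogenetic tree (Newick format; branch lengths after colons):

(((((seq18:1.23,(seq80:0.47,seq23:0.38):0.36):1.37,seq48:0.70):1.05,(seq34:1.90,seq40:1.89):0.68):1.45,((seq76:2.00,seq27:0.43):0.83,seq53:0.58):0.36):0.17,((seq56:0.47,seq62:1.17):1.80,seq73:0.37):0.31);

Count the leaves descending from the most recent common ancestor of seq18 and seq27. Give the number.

9

The MRCA of seq18 and seq27 is the node subtending ((((seq18,(seq80,seq23)),seq48),(seq34,seq40)),((seq76,seq27),seq53)).
That clade contains 9 terminal taxa: seq18, seq23, seq27, seq34, seq40, seq48, seq53, seq76, seq80.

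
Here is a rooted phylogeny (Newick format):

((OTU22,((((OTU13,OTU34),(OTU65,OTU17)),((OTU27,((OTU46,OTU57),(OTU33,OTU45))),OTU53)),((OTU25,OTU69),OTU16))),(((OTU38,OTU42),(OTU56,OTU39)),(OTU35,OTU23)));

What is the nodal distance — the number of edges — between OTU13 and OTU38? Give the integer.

10

The MRCA of OTU13 and OTU38 is the root of the tree.
From OTU13 up to that node: 6 branches. From OTU38 up to the same node: 4 branches. Total: 6 + 4 = 10.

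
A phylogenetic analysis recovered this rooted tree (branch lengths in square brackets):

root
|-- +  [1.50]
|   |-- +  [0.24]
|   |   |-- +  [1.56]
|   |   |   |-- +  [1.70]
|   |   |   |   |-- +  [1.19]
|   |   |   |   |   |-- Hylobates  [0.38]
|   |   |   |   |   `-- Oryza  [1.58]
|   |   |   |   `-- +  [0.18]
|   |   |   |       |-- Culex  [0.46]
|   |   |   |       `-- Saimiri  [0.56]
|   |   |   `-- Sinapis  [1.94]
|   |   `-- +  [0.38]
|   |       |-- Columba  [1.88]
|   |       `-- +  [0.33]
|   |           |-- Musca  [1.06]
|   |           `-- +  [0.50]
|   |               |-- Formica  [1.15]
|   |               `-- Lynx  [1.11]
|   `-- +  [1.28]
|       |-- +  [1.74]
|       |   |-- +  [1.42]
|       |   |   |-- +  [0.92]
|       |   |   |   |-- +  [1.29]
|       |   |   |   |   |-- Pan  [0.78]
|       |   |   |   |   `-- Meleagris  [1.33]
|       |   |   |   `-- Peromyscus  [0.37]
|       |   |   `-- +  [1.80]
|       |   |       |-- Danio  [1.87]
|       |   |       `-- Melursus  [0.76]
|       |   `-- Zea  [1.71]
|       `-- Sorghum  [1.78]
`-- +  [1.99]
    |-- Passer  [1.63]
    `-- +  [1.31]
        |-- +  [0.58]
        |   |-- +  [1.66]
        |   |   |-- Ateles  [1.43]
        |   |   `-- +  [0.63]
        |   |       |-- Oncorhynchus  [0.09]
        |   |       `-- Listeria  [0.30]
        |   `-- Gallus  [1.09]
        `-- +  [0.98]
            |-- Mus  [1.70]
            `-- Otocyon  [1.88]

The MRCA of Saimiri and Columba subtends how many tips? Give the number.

The MRCA of Saimiri and Columba is the node subtending ((((Hylobates,Oryza),(Culex,Saimiri)),Sinapis),(Columba,(Musca,(Formica,Lynx)))).
That clade contains 9 terminal taxa: Columba, Culex, Formica, Hylobates, Lynx, Musca, Oryza, Saimiri, Sinapis.

9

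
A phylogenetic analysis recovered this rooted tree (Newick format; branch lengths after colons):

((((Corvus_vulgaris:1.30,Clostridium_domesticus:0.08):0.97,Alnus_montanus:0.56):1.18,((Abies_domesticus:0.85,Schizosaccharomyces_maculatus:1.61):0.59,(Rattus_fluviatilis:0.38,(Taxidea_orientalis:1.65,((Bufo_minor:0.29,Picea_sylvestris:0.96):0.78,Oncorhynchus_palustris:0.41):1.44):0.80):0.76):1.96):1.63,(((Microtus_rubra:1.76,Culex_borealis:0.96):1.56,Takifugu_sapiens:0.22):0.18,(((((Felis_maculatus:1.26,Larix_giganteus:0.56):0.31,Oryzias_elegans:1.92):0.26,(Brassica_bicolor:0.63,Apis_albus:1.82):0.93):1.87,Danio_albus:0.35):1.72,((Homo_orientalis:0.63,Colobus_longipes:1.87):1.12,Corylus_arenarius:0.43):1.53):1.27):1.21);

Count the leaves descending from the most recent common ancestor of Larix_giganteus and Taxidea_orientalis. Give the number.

The MRCA of Larix_giganteus and Taxidea_orientalis is the root, so the clade is the entire tree.
That clade contains 22 terminal taxa: Abies_domesticus, Alnus_montanus, Apis_albus, Brassica_bicolor, Bufo_minor, Clostridium_domesticus, Colobus_longipes, Corvus_vulgaris, Corylus_arenarius, Culex_borealis, Danio_albus, Felis_maculatus, Homo_orientalis, Larix_giganteus, Microtus_rubra, Oncorhynchus_palustris, Oryzias_elegans, Picea_sylvestris, Rattus_fluviatilis, Schizosaccharomyces_maculatus, Takifugu_sapiens, Taxidea_orientalis.

22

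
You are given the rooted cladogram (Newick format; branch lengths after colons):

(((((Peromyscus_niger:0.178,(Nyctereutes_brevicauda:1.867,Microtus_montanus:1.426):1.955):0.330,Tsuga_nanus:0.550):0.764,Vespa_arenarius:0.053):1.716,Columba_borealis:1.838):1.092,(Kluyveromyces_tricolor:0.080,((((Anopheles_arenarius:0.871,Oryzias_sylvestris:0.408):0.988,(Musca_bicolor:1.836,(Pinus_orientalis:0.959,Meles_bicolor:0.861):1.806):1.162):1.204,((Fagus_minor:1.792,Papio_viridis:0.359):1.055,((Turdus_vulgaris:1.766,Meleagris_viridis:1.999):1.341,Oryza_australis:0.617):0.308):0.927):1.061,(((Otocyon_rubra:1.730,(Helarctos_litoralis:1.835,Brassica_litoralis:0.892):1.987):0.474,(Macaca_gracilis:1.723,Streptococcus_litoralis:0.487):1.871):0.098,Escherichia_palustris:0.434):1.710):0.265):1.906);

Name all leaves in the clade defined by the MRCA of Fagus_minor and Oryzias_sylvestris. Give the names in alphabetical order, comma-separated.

Anopheles_arenarius, Fagus_minor, Meleagris_viridis, Meles_bicolor, Musca_bicolor, Oryza_australis, Oryzias_sylvestris, Papio_viridis, Pinus_orientalis, Turdus_vulgaris

Tracing Fagus_minor: it sits inside (Fagus_minor,Papio_viridis).
Tracing Oryzias_sylvestris: it sits inside (Anopheles_arenarius,Oryzias_sylvestris).
The smallest clade enclosing both is (((Anopheles_arenarius,Oryzias_sylvestris),(Musca_bicolor,(Pinus_orientalis,Meles_bicolor))),((Fagus_minor,Papio_viridis),((Turdus_vulgaris,Meleagris_viridis),Oryza_australis))); the answer is its 10 terminal taxa in alphabetical order.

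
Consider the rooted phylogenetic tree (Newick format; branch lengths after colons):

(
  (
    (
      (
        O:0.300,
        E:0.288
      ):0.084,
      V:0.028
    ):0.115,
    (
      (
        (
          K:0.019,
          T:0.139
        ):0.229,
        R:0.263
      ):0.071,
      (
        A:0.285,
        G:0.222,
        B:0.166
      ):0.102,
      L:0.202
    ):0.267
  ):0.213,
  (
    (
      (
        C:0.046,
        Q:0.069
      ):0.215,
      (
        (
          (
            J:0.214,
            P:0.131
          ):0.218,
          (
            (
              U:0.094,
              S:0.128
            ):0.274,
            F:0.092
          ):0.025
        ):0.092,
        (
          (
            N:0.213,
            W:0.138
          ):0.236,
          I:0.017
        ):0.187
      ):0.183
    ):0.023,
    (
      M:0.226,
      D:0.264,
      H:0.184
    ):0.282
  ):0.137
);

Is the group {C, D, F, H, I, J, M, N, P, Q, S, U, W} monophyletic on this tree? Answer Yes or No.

The most recent common ancestor of these taxa subtends (((C,Q),(((J,P),((U,S),F)),((N,W),I))),(M,D,H)).
That clade has exactly 13 tips — every listed taxon and nothing else — so the group is monophyletic.

Yes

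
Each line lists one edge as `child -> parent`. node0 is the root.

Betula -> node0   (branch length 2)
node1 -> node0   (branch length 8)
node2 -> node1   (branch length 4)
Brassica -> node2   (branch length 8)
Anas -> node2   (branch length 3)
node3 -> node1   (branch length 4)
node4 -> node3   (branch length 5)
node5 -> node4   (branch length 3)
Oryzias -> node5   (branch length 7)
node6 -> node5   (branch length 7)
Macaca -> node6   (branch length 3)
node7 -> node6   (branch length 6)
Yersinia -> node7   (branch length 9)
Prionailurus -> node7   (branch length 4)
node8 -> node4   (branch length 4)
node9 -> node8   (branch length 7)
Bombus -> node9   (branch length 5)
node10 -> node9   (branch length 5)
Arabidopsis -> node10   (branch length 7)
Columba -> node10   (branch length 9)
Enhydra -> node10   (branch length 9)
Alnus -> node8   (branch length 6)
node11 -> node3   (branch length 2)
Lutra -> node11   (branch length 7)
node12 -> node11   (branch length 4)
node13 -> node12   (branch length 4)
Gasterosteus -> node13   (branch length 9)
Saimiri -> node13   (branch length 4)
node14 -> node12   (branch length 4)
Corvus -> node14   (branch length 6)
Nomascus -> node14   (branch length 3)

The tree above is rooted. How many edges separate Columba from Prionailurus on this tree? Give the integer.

8

The MRCA of Columba and Prionailurus is the node subtending ((Oryzias,(Macaca,(Yersinia,Prionailurus))),((Bombus,(Arabidopsis,Columba,Enhydra)),Alnus)).
From Columba up to that node: 4 branches. From Prionailurus up to the same node: 4 branches. Total: 4 + 4 = 8.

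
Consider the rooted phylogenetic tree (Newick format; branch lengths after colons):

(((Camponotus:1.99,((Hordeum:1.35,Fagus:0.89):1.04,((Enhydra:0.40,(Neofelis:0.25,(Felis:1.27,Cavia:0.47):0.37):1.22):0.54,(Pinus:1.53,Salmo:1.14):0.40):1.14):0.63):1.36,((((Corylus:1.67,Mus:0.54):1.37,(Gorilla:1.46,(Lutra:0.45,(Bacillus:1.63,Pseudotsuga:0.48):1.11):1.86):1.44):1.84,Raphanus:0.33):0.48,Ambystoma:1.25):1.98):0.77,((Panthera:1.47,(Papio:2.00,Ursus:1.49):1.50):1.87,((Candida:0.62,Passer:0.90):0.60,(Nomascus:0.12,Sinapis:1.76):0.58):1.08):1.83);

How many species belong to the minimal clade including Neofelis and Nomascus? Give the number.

The MRCA of Neofelis and Nomascus is the root, so the clade is the entire tree.
That clade contains 24 terminal taxa: Ambystoma, Bacillus, Camponotus, Candida, Cavia, Corylus, Enhydra, Fagus, Felis, Gorilla, Hordeum, Lutra, Mus, Neofelis, Nomascus, Panthera, Papio, Passer, Pinus, Pseudotsuga, Raphanus, Salmo, Sinapis, Ursus.

24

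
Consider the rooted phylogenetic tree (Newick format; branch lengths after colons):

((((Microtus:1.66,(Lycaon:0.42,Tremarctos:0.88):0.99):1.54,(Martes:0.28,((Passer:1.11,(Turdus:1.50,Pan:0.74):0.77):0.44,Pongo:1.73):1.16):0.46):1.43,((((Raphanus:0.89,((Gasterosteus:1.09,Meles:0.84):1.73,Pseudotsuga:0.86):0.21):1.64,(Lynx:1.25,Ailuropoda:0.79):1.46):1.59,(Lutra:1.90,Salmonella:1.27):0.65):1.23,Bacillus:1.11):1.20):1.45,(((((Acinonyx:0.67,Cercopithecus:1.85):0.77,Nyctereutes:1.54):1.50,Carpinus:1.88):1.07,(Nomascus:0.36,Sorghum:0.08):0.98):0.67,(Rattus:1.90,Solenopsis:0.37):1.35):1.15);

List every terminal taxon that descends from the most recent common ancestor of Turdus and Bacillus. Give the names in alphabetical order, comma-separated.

Ailuropoda, Bacillus, Gasterosteus, Lutra, Lycaon, Lynx, Martes, Meles, Microtus, Pan, Passer, Pongo, Pseudotsuga, Raphanus, Salmonella, Tremarctos, Turdus

Tracing Turdus: it sits inside (Turdus,Pan).
Tracing Bacillus: it sits inside ((((Raphanus,((Gasterosteus,Meles),Pseudotsuga)),(Lynx,Ailuropoda)),(Lutra,Salmonella)),Bacillus).
The smallest clade enclosing both is (((Microtus,(Lycaon,Tremarctos)),(Martes,((Passer,(Turdus,Pan)),Pongo))),((((Raphanus,((Gasterosteus,Meles),Pseudotsuga)),(Lynx,Ailuropoda)),(Lutra,Salmonella)),Bacillus)); the answer is its 17 terminal taxa in alphabetical order.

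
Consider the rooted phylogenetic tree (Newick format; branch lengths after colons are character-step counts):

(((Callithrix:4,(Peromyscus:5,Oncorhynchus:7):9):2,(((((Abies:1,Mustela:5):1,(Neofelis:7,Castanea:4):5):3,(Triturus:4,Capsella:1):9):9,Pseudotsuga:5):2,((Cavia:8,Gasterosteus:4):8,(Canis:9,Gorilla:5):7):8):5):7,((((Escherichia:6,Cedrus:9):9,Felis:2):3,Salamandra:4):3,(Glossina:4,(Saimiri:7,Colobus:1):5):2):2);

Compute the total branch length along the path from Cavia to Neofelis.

50

The path runs Cavia → … → MRCA → … → Neofelis; the MRCA is the node subtending (((((Abies,Mustela),(Neofelis,Castanea)),(Triturus,Capsella)),Pseudotsuga),((Cavia,Gasterosteus),(Canis,Gorilla))).
Branch lengths along that path: 8 + 8 + 8 + 2 + 9 + 3 + 5 + 7 = 50.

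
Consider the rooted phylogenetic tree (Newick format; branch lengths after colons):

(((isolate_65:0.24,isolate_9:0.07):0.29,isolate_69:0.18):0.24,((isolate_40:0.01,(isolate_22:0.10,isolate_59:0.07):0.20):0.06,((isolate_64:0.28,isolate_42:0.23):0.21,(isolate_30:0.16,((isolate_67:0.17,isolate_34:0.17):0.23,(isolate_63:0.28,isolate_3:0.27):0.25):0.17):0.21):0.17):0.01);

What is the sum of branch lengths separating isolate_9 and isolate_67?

1.56

The path runs isolate_9 → … → MRCA → … → isolate_67; the MRCA is the root of the tree.
Branch lengths along that path: 0.07 + 0.29 + 0.24 + 0.01 + 0.17 + 0.21 + 0.17 + 0.23 + 0.17 = 1.56.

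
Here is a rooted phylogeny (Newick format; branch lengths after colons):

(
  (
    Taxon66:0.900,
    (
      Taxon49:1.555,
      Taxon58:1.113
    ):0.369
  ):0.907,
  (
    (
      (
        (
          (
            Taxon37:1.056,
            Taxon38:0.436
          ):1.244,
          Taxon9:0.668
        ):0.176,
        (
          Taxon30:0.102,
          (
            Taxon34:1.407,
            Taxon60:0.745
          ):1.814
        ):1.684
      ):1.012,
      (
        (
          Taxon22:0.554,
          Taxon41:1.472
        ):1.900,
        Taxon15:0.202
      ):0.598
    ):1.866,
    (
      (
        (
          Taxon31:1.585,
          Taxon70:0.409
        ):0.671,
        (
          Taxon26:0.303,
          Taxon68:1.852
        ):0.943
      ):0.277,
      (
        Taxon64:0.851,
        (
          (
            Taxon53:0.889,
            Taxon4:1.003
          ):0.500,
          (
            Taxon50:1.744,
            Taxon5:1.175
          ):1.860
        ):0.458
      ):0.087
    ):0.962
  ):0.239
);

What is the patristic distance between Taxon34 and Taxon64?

9.683

The path runs Taxon34 → … → MRCA → … → Taxon64; the MRCA is the node subtending (((((Taxon37,Taxon38),Taxon9),(Taxon30,(Taxon34,Taxon60))),((Taxon22,Taxon41),Taxon15)),(((Taxon31,Taxon70),(Taxon26,Taxon68)),(Taxon64,((Taxon53,Taxon4),(Taxon50,Taxon5))))).
Branch lengths along that path: 1.407 + 1.814 + 1.684 + 1.012 + 1.866 + 0.962 + 0.087 + 0.851 = 9.683.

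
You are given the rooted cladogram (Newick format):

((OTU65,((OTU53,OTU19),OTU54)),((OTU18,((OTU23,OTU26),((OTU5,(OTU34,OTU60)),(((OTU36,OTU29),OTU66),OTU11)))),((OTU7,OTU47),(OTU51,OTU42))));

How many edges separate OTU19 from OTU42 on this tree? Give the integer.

8

The MRCA of OTU19 and OTU42 is the root of the tree.
From OTU19 up to that node: 4 branches. From OTU42 up to the same node: 4 branches. Total: 4 + 4 = 8.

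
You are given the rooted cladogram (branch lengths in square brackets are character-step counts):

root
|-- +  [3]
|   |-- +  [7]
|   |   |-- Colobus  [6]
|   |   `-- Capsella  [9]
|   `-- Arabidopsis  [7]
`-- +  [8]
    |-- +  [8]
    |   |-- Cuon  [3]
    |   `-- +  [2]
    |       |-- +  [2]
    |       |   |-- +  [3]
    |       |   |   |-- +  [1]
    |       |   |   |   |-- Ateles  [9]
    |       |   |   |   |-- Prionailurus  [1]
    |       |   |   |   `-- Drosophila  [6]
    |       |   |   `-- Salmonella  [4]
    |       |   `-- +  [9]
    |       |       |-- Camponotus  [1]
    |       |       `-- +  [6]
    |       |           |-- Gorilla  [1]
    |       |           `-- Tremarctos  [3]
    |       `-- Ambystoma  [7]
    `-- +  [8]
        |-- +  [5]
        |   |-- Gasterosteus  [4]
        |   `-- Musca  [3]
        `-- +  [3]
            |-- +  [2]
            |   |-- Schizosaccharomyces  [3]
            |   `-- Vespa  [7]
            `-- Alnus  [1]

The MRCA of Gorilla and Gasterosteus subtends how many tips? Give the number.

14

The MRCA of Gorilla and Gasterosteus is the node subtending ((Cuon,((((Ateles,Prionailurus,Drosophila),Salmonella),(Camponotus,(Gorilla,Tremarctos))),Ambystoma)),((Gasterosteus,Musca),((Schizosaccharomyces,Vespa),Alnus))).
That clade contains 14 terminal taxa: Alnus, Ambystoma, Ateles, Camponotus, Cuon, Drosophila, Gasterosteus, Gorilla, Musca, Prionailurus, Salmonella, Schizosaccharomyces, Tremarctos, Vespa.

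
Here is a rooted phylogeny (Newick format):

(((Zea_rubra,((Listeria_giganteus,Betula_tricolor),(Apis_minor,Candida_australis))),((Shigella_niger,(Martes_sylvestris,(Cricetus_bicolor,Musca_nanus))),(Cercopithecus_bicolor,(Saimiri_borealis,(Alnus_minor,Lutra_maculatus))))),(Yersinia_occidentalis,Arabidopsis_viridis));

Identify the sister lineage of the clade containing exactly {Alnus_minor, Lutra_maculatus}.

Saimiri_borealis

The clade containing exactly {Alnus_minor, Lutra_maculatus} attaches to the tree at the node subtending (Saimiri_borealis,(Alnus_minor,Lutra_maculatus)).
The other lineage descending from that same node — the sister group — is the single tip Saimiri_borealis.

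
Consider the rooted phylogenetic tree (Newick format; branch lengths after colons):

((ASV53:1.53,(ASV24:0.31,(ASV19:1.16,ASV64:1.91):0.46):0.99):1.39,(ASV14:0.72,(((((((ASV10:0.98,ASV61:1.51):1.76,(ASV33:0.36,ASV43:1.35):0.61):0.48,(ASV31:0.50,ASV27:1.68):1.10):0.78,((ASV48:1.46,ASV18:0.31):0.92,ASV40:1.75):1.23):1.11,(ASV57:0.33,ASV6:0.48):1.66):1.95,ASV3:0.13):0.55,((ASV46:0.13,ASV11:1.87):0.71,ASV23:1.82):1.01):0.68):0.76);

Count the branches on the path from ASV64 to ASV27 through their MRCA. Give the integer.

The MRCA of ASV64 and ASV27 is the root of the tree.
From ASV64 up to that node: 4 branches. From ASV27 up to the same node: 8 branches. Total: 4 + 8 = 12.

12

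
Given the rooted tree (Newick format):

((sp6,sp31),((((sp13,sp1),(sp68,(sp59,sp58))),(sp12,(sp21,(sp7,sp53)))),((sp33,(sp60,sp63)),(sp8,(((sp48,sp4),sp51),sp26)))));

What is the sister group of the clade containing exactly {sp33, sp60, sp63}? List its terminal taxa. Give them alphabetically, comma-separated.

sp26, sp4, sp48, sp51, sp8

The clade containing exactly {sp33, sp60, sp63} attaches to the tree at the node subtending ((sp33,(sp60,sp63)),(sp8,(((sp48,sp4),sp51),sp26))).
The other lineage descending from that same node — the sister group — is (sp8,(((sp48,sp4),sp51),sp26)); its 5 tips in alphabetical order are the answer.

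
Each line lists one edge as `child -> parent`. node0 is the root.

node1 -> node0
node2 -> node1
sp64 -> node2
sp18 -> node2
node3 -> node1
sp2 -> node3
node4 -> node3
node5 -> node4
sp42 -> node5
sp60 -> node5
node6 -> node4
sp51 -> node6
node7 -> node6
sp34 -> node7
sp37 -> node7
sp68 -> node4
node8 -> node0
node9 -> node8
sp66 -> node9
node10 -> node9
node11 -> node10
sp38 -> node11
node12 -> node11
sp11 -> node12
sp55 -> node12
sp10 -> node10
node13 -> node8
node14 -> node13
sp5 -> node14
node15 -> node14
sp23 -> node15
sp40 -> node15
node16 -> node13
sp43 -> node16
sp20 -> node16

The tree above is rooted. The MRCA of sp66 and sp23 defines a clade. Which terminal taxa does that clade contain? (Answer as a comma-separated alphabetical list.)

Tracing sp66: it sits inside (sp66,((sp38,(sp11,sp55)),sp10)).
Tracing sp23: it sits inside (sp23,sp40).
The smallest clade enclosing both is ((sp66,((sp38,(sp11,sp55)),sp10)),((sp5,(sp23,sp40)),(sp43,sp20))); the answer is its 10 terminal taxa in alphabetical order.

sp10, sp11, sp20, sp23, sp38, sp40, sp43, sp5, sp55, sp66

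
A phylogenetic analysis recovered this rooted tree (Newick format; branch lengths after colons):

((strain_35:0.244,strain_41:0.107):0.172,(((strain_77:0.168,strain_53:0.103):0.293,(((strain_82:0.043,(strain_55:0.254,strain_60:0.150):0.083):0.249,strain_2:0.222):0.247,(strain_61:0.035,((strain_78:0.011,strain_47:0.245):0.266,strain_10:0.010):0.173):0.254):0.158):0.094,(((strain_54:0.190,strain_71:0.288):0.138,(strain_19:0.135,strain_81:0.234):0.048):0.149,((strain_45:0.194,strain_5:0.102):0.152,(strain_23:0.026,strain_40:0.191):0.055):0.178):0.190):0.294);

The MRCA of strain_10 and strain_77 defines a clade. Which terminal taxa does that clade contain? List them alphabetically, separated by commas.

Tracing strain_10: it sits inside ((strain_78,strain_47),strain_10).
Tracing strain_77: it sits inside (strain_77,strain_53).
The smallest clade enclosing both is ((strain_77,strain_53),(((strain_82,(strain_55,strain_60)),strain_2),(strain_61,((strain_78,strain_47),strain_10)))); the answer is its 10 terminal taxa in alphabetical order.

strain_10, strain_2, strain_47, strain_53, strain_55, strain_60, strain_61, strain_77, strain_78, strain_82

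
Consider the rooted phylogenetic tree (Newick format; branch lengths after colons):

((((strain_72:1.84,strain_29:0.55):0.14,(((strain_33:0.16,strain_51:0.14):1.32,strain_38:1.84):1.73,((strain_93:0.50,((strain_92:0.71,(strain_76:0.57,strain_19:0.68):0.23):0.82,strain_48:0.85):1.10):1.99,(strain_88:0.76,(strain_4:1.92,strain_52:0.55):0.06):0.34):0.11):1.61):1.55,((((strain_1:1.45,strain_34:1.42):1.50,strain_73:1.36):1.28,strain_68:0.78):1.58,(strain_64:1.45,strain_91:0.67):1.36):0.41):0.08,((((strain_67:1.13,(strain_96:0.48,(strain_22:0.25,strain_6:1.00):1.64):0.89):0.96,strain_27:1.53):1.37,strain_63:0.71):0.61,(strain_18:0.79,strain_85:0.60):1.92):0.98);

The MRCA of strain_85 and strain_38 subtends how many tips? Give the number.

27

The MRCA of strain_85 and strain_38 is the root, so the clade is the entire tree.
That clade contains 27 terminal taxa: strain_1, strain_18, strain_19, strain_22, strain_27, strain_29, strain_33, strain_34, strain_38, strain_4, strain_48, strain_51, strain_52, strain_6, strain_63, strain_64, strain_67, strain_68, strain_72, strain_73, strain_76, strain_85, strain_88, strain_91, strain_92, strain_93, strain_96.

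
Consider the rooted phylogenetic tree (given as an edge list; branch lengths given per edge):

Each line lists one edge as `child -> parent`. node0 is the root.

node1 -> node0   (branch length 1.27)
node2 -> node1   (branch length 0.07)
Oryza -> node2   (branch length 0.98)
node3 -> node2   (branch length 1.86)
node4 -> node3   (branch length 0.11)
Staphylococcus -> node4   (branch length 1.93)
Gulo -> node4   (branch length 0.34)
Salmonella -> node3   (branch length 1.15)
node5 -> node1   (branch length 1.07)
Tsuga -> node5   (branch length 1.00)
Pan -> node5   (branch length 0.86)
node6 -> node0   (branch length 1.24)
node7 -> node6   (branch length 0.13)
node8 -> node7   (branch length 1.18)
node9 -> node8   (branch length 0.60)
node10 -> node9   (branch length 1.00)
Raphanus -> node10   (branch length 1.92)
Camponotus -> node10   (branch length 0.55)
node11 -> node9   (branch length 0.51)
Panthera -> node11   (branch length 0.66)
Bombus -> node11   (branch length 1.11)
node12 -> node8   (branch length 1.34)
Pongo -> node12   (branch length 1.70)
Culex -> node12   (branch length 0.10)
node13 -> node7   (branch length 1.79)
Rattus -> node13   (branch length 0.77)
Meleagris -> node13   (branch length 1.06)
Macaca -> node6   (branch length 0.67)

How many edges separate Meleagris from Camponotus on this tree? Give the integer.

6

The MRCA of Meleagris and Camponotus is the node subtending ((((Raphanus,Camponotus),(Panthera,Bombus)),(Pongo,Culex)),(Rattus,Meleagris)).
From Meleagris up to that node: 2 branches. From Camponotus up to the same node: 4 branches. Total: 2 + 4 = 6.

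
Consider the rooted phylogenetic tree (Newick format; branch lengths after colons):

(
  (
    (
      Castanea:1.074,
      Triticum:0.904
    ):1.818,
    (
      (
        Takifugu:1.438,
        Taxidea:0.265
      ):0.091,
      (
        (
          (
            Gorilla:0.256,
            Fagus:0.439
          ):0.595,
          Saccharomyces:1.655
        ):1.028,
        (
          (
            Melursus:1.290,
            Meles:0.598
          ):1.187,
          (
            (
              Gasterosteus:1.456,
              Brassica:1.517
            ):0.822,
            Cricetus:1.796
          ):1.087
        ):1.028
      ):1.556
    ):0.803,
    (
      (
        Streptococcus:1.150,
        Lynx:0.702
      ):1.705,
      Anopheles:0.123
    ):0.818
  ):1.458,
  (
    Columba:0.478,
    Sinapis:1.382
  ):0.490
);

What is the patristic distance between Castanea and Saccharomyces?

The path runs Castanea → … → MRCA → … → Saccharomyces; the MRCA is the node subtending ((Castanea,Triticum),((Takifugu,Taxidea),(((Gorilla,Fagus),Saccharomyces),((Melursus,Meles),((Gasterosteus,Brassica),Cricetus)))),((Streptococcus,Lynx),Anopheles)).
Branch lengths along that path: 1.074 + 1.818 + 0.803 + 1.556 + 1.028 + 1.655 = 7.934.

7.934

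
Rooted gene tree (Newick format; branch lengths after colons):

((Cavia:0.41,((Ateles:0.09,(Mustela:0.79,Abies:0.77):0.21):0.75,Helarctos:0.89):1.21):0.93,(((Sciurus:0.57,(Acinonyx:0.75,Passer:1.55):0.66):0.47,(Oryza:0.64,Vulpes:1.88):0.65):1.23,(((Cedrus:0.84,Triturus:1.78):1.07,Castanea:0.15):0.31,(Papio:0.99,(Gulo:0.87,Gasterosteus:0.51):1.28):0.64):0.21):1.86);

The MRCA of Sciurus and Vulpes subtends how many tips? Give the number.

5

The MRCA of Sciurus and Vulpes is the node subtending ((Sciurus,(Acinonyx,Passer)),(Oryza,Vulpes)).
That clade contains 5 terminal taxa: Acinonyx, Oryza, Passer, Sciurus, Vulpes.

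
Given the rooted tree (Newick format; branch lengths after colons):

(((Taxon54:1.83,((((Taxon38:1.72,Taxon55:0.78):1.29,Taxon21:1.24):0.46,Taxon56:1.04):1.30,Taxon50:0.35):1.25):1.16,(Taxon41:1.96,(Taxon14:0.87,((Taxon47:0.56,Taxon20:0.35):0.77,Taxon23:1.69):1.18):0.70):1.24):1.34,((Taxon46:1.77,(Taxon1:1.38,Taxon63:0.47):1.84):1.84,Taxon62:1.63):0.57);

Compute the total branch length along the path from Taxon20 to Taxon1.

11.21

The path runs Taxon20 → … → MRCA → … → Taxon1; the MRCA is the root of the tree.
Branch lengths along that path: 0.35 + 0.77 + 1.18 + 0.70 + 1.24 + 1.34 + 0.57 + 1.84 + 1.84 + 1.38 = 11.21.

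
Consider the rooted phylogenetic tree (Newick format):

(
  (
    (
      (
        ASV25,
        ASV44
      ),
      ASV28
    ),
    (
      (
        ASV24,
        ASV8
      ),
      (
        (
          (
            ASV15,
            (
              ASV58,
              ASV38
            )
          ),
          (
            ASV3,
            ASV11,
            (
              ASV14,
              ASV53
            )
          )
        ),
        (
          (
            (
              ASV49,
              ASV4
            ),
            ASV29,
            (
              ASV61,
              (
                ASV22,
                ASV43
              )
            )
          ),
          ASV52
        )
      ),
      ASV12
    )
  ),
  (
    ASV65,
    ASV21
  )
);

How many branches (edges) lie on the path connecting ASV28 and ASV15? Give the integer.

7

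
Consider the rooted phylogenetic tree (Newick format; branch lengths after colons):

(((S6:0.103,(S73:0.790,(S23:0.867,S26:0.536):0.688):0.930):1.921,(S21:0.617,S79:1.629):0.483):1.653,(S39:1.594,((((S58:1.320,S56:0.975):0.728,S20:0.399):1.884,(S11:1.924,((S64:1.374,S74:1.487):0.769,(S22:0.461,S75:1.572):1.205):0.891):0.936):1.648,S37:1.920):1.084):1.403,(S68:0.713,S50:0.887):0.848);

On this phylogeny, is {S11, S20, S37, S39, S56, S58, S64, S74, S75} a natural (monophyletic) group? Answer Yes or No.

No

The MRCA of the listed taxa subtends (S39,((((S58,S56),S20),(S11,((S64,S74),(S22,S75)))),S37)).
That clade also contains S22, which is not in the proposed group, so the group is not monophyletic.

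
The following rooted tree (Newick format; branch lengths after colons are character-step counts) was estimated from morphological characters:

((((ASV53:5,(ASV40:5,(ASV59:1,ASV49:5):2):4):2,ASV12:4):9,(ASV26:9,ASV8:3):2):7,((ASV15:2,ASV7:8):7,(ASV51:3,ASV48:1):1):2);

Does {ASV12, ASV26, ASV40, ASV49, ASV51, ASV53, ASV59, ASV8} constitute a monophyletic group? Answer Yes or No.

No

The MRCA of the listed taxa is the root, so the smallest clade containing them is the whole tree.
That clade also contains ASV15, ASV48, ASV7, which are not in the proposed group, so the group is not monophyletic.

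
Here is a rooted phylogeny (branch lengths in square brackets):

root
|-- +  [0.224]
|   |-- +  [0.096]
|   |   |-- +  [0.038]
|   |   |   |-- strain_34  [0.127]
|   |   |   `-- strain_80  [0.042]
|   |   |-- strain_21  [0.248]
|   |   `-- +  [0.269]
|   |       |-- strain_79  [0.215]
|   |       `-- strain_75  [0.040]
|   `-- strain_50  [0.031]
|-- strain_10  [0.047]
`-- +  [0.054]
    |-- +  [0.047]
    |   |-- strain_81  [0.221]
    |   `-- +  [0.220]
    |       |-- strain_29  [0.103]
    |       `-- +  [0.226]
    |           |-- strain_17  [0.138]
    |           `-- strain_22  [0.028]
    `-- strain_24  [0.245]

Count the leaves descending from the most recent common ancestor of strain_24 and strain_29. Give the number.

The MRCA of strain_24 and strain_29 is the node subtending ((strain_81,(strain_29,(strain_17,strain_22))),strain_24).
That clade contains 5 terminal taxa: strain_17, strain_22, strain_24, strain_29, strain_81.

5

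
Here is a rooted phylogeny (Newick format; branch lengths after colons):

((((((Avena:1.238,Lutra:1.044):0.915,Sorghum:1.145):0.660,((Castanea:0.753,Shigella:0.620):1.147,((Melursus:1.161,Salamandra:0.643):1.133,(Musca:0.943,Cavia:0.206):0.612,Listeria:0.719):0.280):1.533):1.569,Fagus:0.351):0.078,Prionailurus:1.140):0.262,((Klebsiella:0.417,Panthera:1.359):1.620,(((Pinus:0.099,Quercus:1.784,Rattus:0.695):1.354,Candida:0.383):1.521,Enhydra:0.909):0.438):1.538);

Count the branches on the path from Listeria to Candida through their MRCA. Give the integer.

The MRCA of Listeria and Candida is the root of the tree.
From Listeria up to that node: 6 branches. From Candida up to the same node: 4 branches. Total: 6 + 4 = 10.

10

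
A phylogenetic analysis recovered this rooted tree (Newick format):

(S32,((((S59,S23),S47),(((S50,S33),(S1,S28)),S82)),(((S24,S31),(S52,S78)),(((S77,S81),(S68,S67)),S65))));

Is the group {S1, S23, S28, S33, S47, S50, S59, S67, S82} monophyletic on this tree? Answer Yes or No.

No

The MRCA of the listed taxa subtends ((((S59,S23),S47),(((S50,S33),(S1,S28)),S82)),(((S24,S31),(S52,S78)),(((S77,S81),(S68,S67)),S65))).
That clade also contains S24, S31, S52, S65, S68, S77, S78, S81, which are not in the proposed group, so the group is not monophyletic.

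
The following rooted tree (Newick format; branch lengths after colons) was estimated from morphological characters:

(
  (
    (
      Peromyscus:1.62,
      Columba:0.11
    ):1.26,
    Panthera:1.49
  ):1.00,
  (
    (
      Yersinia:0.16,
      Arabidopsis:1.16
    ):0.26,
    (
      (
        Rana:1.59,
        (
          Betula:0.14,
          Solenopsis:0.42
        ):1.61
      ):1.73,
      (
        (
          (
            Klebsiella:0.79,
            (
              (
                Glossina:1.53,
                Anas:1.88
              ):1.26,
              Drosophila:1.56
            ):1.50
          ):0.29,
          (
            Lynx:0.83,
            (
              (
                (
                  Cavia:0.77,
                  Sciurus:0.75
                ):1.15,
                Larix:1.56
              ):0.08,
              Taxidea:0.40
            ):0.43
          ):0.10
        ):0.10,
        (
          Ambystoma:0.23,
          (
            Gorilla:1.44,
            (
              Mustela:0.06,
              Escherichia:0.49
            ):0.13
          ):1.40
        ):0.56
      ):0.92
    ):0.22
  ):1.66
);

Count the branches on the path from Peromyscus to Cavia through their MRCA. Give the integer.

The MRCA of Peromyscus and Cavia is the root of the tree.
From Peromyscus up to that node: 3 branches. From Cavia up to the same node: 9 branches. Total: 3 + 9 = 12.

12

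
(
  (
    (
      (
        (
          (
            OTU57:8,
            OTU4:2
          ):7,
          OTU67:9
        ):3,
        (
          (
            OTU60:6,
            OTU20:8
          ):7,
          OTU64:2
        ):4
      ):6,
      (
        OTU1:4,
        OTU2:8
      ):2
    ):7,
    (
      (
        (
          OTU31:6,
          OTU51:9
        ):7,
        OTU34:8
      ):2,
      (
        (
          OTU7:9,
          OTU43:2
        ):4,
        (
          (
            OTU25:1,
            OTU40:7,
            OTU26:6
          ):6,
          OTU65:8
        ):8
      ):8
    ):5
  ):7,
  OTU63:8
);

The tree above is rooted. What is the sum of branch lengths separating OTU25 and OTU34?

The path runs OTU25 → … → MRCA → … → OTU34; the MRCA is the node subtending (((OTU31,OTU51),OTU34),((OTU7,OTU43),((OTU25,OTU40,OTU26),OTU65))).
Branch lengths along that path: 1 + 6 + 8 + 8 + 2 + 8 = 33.

33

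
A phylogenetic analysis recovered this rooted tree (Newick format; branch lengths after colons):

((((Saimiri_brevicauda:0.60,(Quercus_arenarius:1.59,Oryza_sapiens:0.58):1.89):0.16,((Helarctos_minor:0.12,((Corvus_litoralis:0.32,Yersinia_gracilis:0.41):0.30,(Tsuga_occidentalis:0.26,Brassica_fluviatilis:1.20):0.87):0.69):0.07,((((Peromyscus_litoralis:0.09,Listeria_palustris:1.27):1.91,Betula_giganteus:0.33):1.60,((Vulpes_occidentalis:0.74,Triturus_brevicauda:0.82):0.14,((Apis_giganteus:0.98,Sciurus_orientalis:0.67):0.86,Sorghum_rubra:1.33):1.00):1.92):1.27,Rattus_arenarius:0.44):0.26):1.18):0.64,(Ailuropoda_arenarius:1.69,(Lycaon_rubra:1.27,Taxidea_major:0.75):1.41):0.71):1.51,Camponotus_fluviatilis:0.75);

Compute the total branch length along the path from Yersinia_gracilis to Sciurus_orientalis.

The path runs Yersinia_gracilis → … → MRCA → … → Sciurus_orientalis; the MRCA is the node subtending ((Helarctos_minor,((Corvus_litoralis,Yersinia_gracilis),(Tsuga_occidentalis,Brassica_fluviatilis))),((((Peromyscus_litoralis,Listeria_palustris),Betula_giganteus),((Vulpes_occidentalis,Triturus_brevicauda),((Apis_giganteus,Sciurus_orientalis),Sorghum_rubra))),Rattus_arenarius)).
Branch lengths along that path: 0.41 + 0.30 + 0.69 + 0.07 + 0.26 + 1.27 + 1.92 + 1.00 + 0.86 + 0.67 = 7.45.

7.45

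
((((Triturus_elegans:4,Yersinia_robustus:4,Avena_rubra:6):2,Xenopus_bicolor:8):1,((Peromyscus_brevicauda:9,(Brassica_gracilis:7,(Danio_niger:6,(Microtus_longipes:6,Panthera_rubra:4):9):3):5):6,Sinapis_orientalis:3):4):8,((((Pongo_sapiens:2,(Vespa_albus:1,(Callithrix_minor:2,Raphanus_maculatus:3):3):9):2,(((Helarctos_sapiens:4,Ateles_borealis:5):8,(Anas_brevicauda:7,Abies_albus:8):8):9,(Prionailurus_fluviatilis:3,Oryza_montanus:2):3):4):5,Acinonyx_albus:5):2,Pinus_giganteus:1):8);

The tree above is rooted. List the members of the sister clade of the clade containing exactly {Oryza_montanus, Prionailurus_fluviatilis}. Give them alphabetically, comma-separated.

Abies_albus, Anas_brevicauda, Ateles_borealis, Helarctos_sapiens

The clade containing exactly {Oryza_montanus, Prionailurus_fluviatilis} attaches to the tree at the node subtending (((Helarctos_sapiens,Ateles_borealis),(Anas_brevicauda,Abies_albus)),(Prionailurus_fluviatilis,Oryza_montanus)).
The other lineage descending from that same node — the sister group — is ((Helarctos_sapiens,Ateles_borealis),(Anas_brevicauda,Abies_albus)); its 4 tips in alphabetical order are the answer.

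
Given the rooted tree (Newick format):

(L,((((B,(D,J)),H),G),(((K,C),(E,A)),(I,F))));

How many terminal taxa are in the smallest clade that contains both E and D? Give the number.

11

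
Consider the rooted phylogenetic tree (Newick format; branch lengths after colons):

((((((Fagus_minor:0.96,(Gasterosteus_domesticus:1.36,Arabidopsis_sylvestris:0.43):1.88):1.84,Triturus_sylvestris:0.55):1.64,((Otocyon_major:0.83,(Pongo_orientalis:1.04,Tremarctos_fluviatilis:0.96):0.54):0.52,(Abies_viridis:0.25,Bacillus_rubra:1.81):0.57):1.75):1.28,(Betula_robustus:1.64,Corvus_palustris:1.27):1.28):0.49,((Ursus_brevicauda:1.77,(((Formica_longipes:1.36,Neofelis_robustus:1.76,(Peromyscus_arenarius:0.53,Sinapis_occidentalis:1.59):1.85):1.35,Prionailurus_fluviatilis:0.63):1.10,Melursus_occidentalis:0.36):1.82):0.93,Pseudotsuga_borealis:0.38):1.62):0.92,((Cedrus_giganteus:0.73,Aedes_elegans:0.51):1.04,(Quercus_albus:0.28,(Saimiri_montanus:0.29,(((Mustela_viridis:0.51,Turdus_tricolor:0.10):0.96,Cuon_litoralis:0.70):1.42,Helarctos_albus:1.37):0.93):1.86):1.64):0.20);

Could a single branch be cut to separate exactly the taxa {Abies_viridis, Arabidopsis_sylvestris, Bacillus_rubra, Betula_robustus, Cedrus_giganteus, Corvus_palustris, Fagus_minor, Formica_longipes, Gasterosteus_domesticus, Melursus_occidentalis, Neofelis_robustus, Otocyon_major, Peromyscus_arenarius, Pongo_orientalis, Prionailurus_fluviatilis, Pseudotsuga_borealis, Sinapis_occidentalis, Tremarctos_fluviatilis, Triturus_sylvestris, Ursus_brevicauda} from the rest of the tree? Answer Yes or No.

The MRCA of the listed taxa is the root, so the smallest clade containing them is the whole tree.
That clade also contains Aedes_elegans, Cuon_litoralis, Helarctos_albus, Mustela_viridis, Quercus_albus, Saimiri_montanus, Turdus_tricolor, which are not in the proposed group, so the group is not monophyletic.

No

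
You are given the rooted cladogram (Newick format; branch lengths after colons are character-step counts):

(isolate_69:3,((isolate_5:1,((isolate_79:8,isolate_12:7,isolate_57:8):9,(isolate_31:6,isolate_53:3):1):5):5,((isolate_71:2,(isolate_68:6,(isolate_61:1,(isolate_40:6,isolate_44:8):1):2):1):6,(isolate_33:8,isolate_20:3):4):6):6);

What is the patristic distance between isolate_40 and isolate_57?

The path runs isolate_40 → … → MRCA → … → isolate_57; the MRCA is the node subtending ((isolate_5,((isolate_79,isolate_12,isolate_57),(isolate_31,isolate_53))),((isolate_71,(isolate_68,(isolate_61,(isolate_40,isolate_44)))),(isolate_33,isolate_20))).
Branch lengths along that path: 6 + 1 + 2 + 1 + 6 + 6 + 5 + 5 + 9 + 8 = 49.

49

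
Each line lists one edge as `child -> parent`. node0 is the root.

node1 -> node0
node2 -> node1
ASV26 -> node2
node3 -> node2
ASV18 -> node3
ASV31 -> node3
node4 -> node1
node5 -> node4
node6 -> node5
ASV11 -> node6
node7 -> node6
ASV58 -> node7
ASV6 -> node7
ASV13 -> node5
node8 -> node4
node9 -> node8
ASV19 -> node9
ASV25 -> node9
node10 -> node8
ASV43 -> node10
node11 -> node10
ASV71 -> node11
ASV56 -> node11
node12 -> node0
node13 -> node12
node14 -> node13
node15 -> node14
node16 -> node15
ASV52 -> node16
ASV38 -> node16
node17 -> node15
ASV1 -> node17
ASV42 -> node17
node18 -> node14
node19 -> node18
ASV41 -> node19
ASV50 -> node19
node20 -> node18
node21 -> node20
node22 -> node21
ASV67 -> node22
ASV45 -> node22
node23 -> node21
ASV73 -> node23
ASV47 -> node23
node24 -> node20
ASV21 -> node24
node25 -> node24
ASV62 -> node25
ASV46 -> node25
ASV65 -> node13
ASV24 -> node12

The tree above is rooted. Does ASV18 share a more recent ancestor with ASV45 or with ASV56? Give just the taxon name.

The MRCA of ASV18 and ASV56 subtends ((ASV26,(ASV18,ASV31)),(((ASV11,(ASV58,ASV6)),ASV13),((ASV19,ASV25),(ASV43,(ASV71,ASV56))))) (12 taxa).
The MRCA of ASV18 and ASV45 is the root, subtending the entire tree (27 taxa).
The first is nested inside the second, so ASV18 shares a more recent common ancestor with ASV56.

ASV56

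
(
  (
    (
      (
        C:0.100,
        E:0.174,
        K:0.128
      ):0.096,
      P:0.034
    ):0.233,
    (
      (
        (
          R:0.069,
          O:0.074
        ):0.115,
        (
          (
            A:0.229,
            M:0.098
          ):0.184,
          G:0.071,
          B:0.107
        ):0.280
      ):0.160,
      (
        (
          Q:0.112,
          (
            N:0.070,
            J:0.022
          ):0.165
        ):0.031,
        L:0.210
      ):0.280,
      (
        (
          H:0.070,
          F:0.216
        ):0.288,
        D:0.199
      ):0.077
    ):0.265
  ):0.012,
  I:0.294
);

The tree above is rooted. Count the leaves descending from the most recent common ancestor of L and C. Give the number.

17

The MRCA of L and C is the node subtending (((C,E,K),P),(((R,O),((A,M),G,B)),((Q,(N,J)),L),((H,F),D))).
That clade contains 17 terminal taxa: A, B, C, D, E, F, G, H, J, K, L, M, N, O, P, Q, R.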